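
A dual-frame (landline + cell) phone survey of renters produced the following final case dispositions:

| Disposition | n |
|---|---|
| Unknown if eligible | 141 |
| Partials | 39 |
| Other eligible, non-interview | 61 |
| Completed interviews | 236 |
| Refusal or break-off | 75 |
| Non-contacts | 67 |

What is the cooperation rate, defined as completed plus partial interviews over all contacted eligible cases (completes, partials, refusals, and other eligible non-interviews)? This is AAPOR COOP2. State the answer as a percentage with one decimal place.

66.9%

Numerator → 236 + 39 = 275
Base → 236 + 39 + 75 + 61 = 411
COOP2 = 275 / 411 = 0.6691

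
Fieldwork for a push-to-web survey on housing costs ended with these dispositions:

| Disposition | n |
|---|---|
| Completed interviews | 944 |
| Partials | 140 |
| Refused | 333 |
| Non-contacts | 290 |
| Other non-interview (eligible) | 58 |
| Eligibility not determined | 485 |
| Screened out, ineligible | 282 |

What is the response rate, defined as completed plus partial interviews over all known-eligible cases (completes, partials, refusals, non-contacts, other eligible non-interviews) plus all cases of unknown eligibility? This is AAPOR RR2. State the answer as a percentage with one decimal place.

Num → 944 + 140 = 1084
Base → 944 + 140 + 333 + 290 + 58 + 485 = 2250
RR2 = 1084 / 2250 = 0.4818

48.2%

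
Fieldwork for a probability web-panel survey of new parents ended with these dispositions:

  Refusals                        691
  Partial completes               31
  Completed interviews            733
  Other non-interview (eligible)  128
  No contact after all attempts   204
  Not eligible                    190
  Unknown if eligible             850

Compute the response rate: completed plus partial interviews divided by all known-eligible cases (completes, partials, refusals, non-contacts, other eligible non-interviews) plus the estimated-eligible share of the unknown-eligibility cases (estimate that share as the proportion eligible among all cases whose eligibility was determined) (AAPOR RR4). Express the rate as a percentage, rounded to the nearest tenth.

Numerator = 733 + 31 = 764
Known eligible = 733 + 31 + 691 + 204 + 128 = 1787
e = 1787 / (1787 + 190) = 1787 / 1977 = 0.9039
Eligible share of unknowns = 0.9039 × 850 = 768.32
Denominator = 1787 + 768.32 = 2555.32
RR4 = 764 / 2555.32 = 0.2990

29.9%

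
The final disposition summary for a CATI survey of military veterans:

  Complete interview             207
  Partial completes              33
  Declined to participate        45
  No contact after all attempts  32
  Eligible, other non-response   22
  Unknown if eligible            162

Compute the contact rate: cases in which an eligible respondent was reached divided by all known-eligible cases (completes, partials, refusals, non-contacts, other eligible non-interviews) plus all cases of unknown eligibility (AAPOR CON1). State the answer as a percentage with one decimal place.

Numerator = 207 + 33 + 45 + 22 = 307
Base = 207 + 33 + 45 + 32 + 22 + 162 = 501
CON1 = 307 / 501 = 0.6128

61.3%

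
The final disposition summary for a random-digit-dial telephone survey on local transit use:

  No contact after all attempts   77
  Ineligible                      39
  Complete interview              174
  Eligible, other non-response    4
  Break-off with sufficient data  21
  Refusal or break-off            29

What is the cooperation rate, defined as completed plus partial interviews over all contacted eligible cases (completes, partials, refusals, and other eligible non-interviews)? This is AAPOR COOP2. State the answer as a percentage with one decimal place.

85.5%

Numerator = 174 + 21 = 195
Denom = 174 + 21 + 29 + 4 = 228
COOP2 = 195 / 228 = 0.8553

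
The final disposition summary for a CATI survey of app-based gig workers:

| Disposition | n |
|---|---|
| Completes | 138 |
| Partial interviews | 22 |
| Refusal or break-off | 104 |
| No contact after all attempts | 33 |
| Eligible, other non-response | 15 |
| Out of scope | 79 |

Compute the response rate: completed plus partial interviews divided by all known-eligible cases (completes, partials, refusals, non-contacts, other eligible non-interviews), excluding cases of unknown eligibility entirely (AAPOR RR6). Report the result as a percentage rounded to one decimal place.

51.3%

Num → 138 + 22 = 160
Denominator → 138 + 22 + 104 + 33 + 15 = 312
RR6 = 160 / 312 = 0.5128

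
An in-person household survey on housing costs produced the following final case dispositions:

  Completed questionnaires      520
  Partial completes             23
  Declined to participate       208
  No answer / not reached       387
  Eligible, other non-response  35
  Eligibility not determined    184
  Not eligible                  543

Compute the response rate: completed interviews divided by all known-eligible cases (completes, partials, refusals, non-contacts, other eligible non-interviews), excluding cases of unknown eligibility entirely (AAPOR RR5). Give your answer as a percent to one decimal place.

44.3%

Num: 520
Denom: 520 + 23 + 208 + 387 + 35 = 1173
RR5 = 520 / 1173 = 0.4433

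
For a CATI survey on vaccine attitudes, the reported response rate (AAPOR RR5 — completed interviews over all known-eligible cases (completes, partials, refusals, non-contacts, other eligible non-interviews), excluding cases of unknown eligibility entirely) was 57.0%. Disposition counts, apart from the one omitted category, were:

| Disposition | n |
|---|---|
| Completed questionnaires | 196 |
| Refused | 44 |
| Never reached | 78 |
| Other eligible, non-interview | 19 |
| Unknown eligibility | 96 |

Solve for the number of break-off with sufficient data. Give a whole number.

7

RR5 = 196 / D = 0.570
D = 196 / 0.570 = 343.9
Rest of base = 337
break-off with sufficient data = 343.9 − 337 ≈ 7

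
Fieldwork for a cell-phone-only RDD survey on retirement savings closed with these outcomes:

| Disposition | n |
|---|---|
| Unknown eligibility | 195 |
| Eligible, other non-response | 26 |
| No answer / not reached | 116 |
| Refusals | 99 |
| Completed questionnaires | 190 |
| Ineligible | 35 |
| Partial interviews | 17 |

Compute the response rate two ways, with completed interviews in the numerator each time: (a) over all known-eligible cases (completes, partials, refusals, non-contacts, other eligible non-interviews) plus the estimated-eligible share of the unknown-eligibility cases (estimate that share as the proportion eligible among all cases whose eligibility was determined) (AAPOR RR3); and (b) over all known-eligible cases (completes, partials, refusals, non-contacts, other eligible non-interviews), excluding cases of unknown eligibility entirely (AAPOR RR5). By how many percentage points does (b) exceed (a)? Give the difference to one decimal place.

Numerator = 190
Determined eligible = 190 + 17 + 99 + 116 + 26 = 448
e = 448 / (448 + 35) = 448 / 483 = 0.9275
Estimated eligible among unknowns = 0.9275 × 195 = 180.86
Denominator = 448 + 180.86 = 628.86
RR3 = 190 / 628.86 = 0.3021
Denominator = 190 + 17 + 99 + 116 + 26 = 448
RR5 = 190 / 448 = 0.4241
Difference = 42.41 − 30.21 = 12.20 percentage points

12.2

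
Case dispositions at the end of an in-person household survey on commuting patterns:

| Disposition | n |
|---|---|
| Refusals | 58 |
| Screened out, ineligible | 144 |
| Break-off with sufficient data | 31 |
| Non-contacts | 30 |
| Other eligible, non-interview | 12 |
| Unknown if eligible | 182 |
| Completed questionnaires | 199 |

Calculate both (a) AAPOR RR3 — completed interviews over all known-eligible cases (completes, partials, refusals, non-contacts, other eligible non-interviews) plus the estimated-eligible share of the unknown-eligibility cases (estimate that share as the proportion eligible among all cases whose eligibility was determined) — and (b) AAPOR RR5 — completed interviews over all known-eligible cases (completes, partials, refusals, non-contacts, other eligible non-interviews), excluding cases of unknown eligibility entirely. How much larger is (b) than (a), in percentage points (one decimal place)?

Num → 199
Determined eligible → 199 + 31 + 58 + 30 + 12 = 330
e = 330 / (330 + 144) = 330 / 474 = 0.6962
Estimated eligible among unknowns → 0.6962 × 182 = 126.71
Denominator → 330 + 126.71 = 456.71
RR3 = 199 / 456.71 = 0.4357
Denominator → 199 + 31 + 58 + 30 + 12 = 330
RR5 = 199 / 330 = 0.6030
Difference = 60.30 − 43.57 = 16.73 percentage points

16.7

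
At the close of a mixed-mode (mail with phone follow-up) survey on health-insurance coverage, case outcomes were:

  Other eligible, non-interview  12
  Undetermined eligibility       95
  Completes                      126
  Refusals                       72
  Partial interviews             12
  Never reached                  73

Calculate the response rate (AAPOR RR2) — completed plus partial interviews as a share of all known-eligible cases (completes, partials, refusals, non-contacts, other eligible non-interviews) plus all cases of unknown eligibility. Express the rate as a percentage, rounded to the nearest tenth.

35.4%

Numerator: 126 + 12 = 138
Denom: 126 + 12 + 72 + 73 + 12 + 95 = 390
RR2 = 138 / 390 = 0.3538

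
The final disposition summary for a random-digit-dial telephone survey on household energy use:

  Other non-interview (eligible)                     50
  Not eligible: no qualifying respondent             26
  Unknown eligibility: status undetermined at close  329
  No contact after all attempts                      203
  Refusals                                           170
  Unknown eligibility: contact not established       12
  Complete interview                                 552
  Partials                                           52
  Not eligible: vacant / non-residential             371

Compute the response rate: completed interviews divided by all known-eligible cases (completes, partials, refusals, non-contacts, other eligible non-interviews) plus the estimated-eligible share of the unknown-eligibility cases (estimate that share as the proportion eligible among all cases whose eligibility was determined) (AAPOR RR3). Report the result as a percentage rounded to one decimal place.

43.4%

Undetermined eligibility = 12 + 329 = 341
Not eligible = 26 + 371 = 397
Num → 552
Known eligible → 552 + 52 + 170 + 203 + 50 = 1027
e = 1027 / (1027 + 397) = 1027 / 1424 = 0.7212
Eligible share of unknowns → 0.7212 × 341 = 245.93
Denom → 1027 + 245.93 = 1272.93
RR3 = 552 / 1272.93 = 0.4336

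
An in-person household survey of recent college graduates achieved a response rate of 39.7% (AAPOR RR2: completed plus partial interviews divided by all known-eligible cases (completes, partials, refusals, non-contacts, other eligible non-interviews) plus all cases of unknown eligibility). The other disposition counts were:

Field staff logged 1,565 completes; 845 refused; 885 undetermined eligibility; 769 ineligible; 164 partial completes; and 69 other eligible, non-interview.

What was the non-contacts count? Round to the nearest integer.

Num → 1565 + 164 = 1729
RR2 = 1729 / D = 0.397
D = 1729 / 0.397 = 4355.2
Remaining denominator categories sum to 3528
non-contacts = 4355.2 − 3528 ≈ 827

827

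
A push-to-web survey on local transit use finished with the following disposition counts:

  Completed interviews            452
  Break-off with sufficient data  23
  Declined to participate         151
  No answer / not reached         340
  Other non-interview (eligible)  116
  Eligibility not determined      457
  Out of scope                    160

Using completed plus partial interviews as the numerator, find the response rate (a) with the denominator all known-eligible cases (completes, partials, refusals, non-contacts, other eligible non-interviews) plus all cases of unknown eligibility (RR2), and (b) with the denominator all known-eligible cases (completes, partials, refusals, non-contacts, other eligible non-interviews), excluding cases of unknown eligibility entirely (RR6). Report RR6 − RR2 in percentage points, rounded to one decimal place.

13.0

Num → 452 + 23 = 475
Denom → 452 + 23 + 151 + 340 + 116 + 457 = 1539
RR2 = 475 / 1539 = 0.3086
Denom → 452 + 23 + 151 + 340 + 116 = 1082
RR6 = 475 / 1082 = 0.4390
Difference = 43.90 − 30.86 = 13.04 percentage points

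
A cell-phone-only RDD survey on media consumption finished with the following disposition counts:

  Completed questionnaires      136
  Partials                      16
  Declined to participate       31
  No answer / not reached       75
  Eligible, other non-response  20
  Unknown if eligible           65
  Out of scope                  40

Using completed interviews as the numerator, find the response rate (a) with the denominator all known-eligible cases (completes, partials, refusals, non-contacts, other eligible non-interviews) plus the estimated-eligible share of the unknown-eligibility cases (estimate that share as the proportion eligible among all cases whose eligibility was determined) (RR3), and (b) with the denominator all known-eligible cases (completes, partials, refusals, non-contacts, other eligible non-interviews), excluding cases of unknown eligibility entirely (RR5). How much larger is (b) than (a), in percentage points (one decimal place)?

8.3

Numerator = 136
Determined eligible = 136 + 16 + 31 + 75 + 20 = 278
e = 278 / (278 + 40) = 278 / 318 = 0.8742
Estimated eligible among unknowns = 0.8742 × 65 = 56.82
Denom = 278 + 56.82 = 334.82
RR3 = 136 / 334.82 = 0.4062
Denom = 136 + 16 + 31 + 75 + 20 = 278
RR5 = 136 / 278 = 0.4892
Difference = 48.92 − 40.62 = 8.30 percentage points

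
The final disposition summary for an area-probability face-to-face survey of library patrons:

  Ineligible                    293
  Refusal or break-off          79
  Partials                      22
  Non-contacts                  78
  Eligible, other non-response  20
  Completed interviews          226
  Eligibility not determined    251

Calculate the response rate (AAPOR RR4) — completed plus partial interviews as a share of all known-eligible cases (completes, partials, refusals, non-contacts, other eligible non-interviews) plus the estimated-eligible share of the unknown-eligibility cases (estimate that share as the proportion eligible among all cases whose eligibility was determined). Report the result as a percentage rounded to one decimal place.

43.2%

Numerator: 226 + 22 = 248
Known eligible: 226 + 22 + 79 + 78 + 20 = 425
e = 425 / (425 + 293) = 425 / 718 = 0.5919
e × U: 0.5919 × 251 = 148.57
Denom: 425 + 148.57 = 573.57
RR4 = 248 / 573.57 = 0.4324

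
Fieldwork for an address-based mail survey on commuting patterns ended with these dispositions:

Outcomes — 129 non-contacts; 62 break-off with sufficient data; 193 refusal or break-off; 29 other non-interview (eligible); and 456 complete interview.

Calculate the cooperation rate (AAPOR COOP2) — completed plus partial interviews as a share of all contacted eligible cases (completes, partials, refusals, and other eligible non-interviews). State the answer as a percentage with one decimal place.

70.0%

Top = 456 + 62 = 518
Denominator = 456 + 62 + 193 + 29 = 740
COOP2 = 518 / 740 = 0.7000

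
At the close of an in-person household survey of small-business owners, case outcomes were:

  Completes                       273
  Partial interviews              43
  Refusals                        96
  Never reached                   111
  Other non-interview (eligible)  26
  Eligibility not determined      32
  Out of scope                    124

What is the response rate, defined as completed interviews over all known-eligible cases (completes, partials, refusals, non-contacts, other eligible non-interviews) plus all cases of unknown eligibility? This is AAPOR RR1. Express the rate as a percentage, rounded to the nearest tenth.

Num: 273
Denom: 273 + 43 + 96 + 111 + 26 + 32 = 581
RR1 = 273 / 581 = 0.4699

47.0%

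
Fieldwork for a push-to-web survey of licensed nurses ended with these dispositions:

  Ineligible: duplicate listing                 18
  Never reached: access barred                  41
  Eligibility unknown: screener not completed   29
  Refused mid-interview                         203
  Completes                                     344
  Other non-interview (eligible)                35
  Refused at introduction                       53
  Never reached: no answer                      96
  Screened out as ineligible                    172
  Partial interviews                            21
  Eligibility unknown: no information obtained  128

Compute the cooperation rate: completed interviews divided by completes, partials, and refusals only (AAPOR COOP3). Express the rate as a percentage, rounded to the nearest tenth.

55.4%

Refused = 53 + 203 = 256
Non-contacts = 96 + 41 = 137
Undetermined eligibility = 29 + 128 = 157
Not eligible = 172 + 18 = 190
Top: 344
Denominator: 344 + 21 + 256 = 621
COOP3 = 344 / 621 = 0.5539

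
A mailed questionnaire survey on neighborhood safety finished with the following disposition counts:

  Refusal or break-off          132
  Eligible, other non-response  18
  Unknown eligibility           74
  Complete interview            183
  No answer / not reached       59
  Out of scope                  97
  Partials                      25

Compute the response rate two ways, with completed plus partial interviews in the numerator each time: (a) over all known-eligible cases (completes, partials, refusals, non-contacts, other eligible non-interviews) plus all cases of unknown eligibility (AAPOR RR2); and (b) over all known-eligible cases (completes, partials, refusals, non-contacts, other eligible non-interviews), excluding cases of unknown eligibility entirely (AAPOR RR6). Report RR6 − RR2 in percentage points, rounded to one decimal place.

7.5

Num → 183 + 25 = 208
Denominator → 183 + 25 + 132 + 59 + 18 + 74 = 491
RR2 = 208 / 491 = 0.4236
Denominator → 183 + 25 + 132 + 59 + 18 = 417
RR6 = 208 / 417 = 0.4988
Difference = 49.88 − 42.36 = 7.52 percentage points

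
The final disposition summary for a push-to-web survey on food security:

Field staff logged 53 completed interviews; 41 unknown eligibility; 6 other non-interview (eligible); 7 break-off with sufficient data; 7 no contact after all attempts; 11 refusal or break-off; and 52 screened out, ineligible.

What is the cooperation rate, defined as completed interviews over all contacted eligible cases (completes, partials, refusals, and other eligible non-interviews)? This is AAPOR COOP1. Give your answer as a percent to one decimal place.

68.8%

Top = 53
Denominator = 53 + 7 + 11 + 6 = 77
COOP1 = 53 / 77 = 0.6883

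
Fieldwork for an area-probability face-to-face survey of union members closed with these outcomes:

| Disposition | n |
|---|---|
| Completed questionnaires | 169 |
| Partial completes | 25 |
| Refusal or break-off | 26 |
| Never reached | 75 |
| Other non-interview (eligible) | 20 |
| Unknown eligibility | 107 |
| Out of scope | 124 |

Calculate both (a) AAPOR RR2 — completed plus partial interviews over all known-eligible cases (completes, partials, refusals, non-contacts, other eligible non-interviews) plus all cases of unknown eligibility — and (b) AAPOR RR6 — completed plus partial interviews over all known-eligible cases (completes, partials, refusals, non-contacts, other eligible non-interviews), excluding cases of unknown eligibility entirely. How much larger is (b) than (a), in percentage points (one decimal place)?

15.6

Num → 169 + 25 = 194
Denom → 169 + 25 + 26 + 75 + 20 + 107 = 422
RR2 = 194 / 422 = 0.4597
Denom → 169 + 25 + 26 + 75 + 20 = 315
RR6 = 194 / 315 = 0.6159
Difference = 61.59 − 45.97 = 15.62 percentage points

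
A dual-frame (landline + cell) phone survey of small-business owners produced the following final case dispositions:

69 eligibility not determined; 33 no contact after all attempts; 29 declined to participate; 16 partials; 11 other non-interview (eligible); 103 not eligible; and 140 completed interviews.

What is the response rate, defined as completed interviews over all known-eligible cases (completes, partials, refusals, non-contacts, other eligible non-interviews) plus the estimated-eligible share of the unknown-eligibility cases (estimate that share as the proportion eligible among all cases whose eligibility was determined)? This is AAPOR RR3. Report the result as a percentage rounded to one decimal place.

Top = 140
Determined eligible = 140 + 16 + 29 + 33 + 11 = 229
e = 229 / (229 + 103) = 229 / 332 = 0.6898
Estimated eligible among unknowns = 0.6898 × 69 = 47.60
Denom = 229 + 47.60 = 276.60
RR3 = 140 / 276.60 = 0.5061

50.6%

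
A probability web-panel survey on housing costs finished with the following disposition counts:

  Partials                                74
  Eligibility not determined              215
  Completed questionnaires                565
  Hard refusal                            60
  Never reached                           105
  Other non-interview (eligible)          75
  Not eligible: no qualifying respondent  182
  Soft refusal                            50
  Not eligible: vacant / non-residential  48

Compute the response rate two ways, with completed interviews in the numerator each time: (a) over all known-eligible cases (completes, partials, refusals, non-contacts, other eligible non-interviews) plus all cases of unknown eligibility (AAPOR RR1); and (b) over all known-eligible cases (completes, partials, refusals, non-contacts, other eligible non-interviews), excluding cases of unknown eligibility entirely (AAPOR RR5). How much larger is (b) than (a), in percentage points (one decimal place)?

Declined to participate = 60 + 50 = 110
Ineligible = 182 + 48 = 230
Top → 565
Base → 565 + 74 + 110 + 105 + 75 + 215 = 1144
RR1 = 565 / 1144 = 0.4939
Base → 565 + 74 + 110 + 105 + 75 = 929
RR5 = 565 / 929 = 0.6082
Difference = 60.82 − 49.39 = 11.43 percentage points

11.4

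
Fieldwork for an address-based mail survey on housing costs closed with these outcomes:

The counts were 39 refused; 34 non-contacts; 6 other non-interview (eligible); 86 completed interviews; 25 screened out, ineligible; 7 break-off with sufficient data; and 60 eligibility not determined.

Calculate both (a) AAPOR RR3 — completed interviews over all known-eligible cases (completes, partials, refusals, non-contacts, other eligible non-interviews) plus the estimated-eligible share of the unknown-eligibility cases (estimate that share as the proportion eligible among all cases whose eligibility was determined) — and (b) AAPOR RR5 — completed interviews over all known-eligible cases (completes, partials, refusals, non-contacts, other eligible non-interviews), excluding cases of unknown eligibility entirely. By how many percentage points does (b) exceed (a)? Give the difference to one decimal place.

Numerator: 86
Known eligible: 86 + 7 + 39 + 34 + 6 = 172
e = 172 / (172 + 25) = 172 / 197 = 0.8731
Eligible share of unknowns: 0.8731 × 60 = 52.39
Denominator: 172 + 52.39 = 224.39
RR3 = 86 / 224.39 = 0.3833
Denominator: 86 + 7 + 39 + 34 + 6 = 172
RR5 = 86 / 172 = 0.5000
Difference = 50.00 − 38.33 = 11.67 percentage points

11.7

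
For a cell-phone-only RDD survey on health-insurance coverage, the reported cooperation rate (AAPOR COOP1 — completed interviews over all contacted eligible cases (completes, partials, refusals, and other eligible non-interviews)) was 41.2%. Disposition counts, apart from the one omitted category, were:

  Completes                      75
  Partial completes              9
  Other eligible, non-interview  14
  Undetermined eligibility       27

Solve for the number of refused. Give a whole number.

COOP1 = 75 / D = 0.412
D = 75 / 0.412 = 182.0
Other denominator terms total 98
refused = 182.0 − 98 ≈ 84

84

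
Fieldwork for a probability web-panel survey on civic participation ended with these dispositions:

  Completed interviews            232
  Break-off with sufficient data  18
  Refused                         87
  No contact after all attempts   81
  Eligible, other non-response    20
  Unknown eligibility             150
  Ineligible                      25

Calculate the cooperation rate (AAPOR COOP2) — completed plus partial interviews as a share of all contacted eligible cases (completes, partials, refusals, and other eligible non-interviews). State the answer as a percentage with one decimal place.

70.0%

Num: 232 + 18 = 250
Base: 232 + 18 + 87 + 20 = 357
COOP2 = 250 / 357 = 0.7003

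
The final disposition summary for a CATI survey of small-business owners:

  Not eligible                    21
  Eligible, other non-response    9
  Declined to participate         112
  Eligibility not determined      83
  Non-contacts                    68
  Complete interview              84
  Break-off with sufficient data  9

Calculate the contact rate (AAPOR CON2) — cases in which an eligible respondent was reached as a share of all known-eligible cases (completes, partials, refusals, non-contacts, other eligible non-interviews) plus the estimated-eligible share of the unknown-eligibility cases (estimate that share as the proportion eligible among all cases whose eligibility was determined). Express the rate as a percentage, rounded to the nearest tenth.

Numerator: 84 + 9 + 112 + 9 = 214
Known eligible: 84 + 9 + 112 + 68 + 9 = 282
e = 282 / (282 + 21) = 282 / 303 = 0.9307
Estimated eligible among unknowns: 0.9307 × 83 = 77.25
Denominator: 282 + 77.25 = 359.25
CON2 = 214 / 359.25 = 0.5957

59.6%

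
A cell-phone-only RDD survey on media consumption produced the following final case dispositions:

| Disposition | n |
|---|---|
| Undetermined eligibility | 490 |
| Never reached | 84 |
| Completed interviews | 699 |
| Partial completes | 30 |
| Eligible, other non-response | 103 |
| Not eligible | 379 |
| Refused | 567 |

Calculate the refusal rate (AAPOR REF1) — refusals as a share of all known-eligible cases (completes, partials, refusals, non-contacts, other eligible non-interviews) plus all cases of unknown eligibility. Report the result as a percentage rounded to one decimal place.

Numerator = 567
Denom = 699 + 30 + 567 + 84 + 103 + 490 = 1973
REF1 = 567 / 1973 = 0.2874

28.7%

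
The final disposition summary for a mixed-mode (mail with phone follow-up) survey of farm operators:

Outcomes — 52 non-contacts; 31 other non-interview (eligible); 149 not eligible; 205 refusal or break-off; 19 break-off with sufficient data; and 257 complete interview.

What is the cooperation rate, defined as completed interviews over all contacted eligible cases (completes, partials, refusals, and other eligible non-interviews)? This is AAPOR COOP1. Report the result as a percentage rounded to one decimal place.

50.2%

Num: 257
Base: 257 + 19 + 205 + 31 = 512
COOP1 = 257 / 512 = 0.5020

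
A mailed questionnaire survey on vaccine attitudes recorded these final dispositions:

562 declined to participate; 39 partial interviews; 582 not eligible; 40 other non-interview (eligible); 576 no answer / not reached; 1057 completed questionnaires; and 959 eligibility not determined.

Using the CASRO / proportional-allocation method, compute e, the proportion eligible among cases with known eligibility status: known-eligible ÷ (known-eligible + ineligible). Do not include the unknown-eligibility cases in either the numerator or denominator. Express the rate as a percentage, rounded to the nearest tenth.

Determined eligible = 1057 + 39 + 562 + 576 + 40 = 2274
e = 2274 / (2274 + 582) = 2274 / 2856 = 0.7962

79.6%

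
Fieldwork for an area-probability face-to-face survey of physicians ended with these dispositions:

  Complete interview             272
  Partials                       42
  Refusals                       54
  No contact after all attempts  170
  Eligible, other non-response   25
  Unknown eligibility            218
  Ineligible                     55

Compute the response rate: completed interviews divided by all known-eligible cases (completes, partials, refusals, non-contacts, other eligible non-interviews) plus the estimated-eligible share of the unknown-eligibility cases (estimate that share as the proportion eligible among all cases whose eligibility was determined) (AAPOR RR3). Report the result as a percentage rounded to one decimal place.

35.7%

Numerator: 272
Eligible (known): 272 + 42 + 54 + 170 + 25 = 563
e = 563 / (563 + 55) = 563 / 618 = 0.9110
e × U: 0.9110 × 218 = 198.60
Denom: 563 + 198.60 = 761.60
RR3 = 272 / 761.60 = 0.3571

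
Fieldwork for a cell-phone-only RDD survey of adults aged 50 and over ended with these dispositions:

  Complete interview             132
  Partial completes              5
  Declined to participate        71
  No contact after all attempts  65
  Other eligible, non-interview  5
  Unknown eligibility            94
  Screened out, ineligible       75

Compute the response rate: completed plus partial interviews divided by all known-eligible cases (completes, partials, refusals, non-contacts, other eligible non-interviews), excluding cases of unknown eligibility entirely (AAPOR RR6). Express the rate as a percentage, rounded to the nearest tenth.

49.3%

Numerator: 132 + 5 = 137
Base: 132 + 5 + 71 + 65 + 5 = 278
RR6 = 137 / 278 = 0.4928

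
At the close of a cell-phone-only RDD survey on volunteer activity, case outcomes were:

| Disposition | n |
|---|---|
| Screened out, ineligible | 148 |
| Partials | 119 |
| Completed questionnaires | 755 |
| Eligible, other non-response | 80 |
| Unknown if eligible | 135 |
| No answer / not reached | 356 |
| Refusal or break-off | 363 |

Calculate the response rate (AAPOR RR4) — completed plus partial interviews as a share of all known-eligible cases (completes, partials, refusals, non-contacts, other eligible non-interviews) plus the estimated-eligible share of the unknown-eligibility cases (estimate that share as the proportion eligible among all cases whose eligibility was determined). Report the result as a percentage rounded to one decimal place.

48.6%

Top = 755 + 119 = 874
Known eligible = 755 + 119 + 363 + 356 + 80 = 1673
e = 1673 / (1673 + 148) = 1673 / 1821 = 0.9187
Eligible share of unknowns = 0.9187 × 135 = 124.02
Denominator = 1673 + 124.02 = 1797.02
RR4 = 874 / 1797.02 = 0.4864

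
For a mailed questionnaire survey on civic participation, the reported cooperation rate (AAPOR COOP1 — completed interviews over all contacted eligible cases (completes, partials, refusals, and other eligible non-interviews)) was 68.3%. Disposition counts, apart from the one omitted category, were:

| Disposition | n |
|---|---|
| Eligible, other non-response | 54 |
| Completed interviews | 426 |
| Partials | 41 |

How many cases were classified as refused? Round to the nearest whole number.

COOP1 = 426 / D = 0.683
D = 426 / 0.683 = 623.7
Remaining denominator categories sum to 521
refused = 623.7 − 521 ≈ 103

103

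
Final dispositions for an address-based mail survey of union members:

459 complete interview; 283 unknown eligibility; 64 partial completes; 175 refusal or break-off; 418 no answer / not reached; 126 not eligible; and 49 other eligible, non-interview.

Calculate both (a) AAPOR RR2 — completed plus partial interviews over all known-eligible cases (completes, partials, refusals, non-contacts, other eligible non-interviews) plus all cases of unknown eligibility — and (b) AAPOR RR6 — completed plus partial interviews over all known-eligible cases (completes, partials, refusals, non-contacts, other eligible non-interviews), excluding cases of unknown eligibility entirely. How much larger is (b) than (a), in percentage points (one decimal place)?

8.8

Top → 459 + 64 = 523
Base → 459 + 64 + 175 + 418 + 49 + 283 = 1448
RR2 = 523 / 1448 = 0.3612
Base → 459 + 64 + 175 + 418 + 49 = 1165
RR6 = 523 / 1165 = 0.4489
Difference = 44.89 − 36.12 = 8.77 percentage points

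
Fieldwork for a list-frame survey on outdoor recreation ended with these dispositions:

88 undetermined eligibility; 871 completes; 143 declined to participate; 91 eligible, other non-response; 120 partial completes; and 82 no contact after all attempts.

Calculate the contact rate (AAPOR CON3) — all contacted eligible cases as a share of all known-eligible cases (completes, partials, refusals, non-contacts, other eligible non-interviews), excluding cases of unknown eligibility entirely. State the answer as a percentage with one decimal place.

93.7%

Numerator → 871 + 120 + 143 + 91 = 1225
Denom → 871 + 120 + 143 + 82 + 91 = 1307
CON3 = 1225 / 1307 = 0.9373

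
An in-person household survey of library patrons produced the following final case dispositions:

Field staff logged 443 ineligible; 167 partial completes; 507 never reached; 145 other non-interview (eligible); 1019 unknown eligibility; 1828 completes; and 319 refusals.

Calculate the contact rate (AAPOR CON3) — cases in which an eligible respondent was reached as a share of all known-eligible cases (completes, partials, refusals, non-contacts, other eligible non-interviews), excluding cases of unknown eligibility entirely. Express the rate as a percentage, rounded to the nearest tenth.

82.9%

Numerator → 1828 + 167 + 319 + 145 = 2459
Denominator → 1828 + 167 + 319 + 507 + 145 = 2966
CON3 = 2459 / 2966 = 0.8291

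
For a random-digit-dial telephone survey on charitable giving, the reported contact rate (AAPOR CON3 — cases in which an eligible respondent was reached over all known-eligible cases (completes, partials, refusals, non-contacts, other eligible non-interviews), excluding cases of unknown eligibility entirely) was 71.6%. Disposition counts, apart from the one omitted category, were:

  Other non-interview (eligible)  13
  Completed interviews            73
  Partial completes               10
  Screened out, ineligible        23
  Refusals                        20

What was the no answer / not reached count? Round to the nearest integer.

Num → 73 + 10 + 20 + 13 = 116
CON3 = 116 / D = 0.716
D = 116 / 0.716 = 162.0
Remaining denominator categories sum to 116
no answer / not reached = 162.0 − 116 ≈ 46

46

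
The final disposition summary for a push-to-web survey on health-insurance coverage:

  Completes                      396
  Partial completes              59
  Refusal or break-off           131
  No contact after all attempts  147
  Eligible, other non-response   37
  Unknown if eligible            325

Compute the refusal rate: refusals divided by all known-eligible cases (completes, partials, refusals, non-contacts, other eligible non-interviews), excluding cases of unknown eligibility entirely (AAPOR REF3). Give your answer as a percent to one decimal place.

17.0%

Num = 131
Denom = 396 + 59 + 131 + 147 + 37 = 770
REF3 = 131 / 770 = 0.1701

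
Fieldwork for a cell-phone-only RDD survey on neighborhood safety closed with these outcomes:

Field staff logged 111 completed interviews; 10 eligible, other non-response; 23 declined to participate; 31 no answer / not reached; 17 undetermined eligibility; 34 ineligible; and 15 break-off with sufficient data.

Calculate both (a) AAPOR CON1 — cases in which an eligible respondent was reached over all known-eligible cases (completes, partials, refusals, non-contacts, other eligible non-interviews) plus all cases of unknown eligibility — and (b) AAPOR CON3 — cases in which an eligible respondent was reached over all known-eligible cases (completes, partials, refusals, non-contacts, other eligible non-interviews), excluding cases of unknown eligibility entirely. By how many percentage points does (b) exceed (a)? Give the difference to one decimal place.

6.9

Numerator → 111 + 15 + 23 + 10 = 159
Denominator → 111 + 15 + 23 + 31 + 10 + 17 = 207
CON1 = 159 / 207 = 0.7681
Denominator → 111 + 15 + 23 + 31 + 10 = 190
CON3 = 159 / 190 = 0.8368
Difference = 83.68 − 76.81 = 6.87 percentage points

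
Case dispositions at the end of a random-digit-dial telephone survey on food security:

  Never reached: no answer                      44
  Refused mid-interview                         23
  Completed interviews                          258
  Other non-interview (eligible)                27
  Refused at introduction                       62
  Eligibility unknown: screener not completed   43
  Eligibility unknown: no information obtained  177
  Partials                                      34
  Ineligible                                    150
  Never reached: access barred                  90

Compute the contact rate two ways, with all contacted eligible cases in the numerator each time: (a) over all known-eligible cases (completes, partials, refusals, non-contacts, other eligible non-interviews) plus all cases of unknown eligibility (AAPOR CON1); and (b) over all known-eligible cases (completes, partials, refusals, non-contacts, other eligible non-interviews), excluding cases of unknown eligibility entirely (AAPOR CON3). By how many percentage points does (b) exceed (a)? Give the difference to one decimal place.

Refusals = 62 + 23 = 85
No contact after all attempts = 44 + 90 = 134
Eligibility not determined = 43 + 177 = 220
Num = 258 + 34 + 85 + 27 = 404
Base = 258 + 34 + 85 + 134 + 27 + 220 = 758
CON1 = 404 / 758 = 0.5330
Base = 258 + 34 + 85 + 134 + 27 = 538
CON3 = 404 / 538 = 0.7509
Difference = 75.09 − 53.30 = 21.79 percentage points

21.8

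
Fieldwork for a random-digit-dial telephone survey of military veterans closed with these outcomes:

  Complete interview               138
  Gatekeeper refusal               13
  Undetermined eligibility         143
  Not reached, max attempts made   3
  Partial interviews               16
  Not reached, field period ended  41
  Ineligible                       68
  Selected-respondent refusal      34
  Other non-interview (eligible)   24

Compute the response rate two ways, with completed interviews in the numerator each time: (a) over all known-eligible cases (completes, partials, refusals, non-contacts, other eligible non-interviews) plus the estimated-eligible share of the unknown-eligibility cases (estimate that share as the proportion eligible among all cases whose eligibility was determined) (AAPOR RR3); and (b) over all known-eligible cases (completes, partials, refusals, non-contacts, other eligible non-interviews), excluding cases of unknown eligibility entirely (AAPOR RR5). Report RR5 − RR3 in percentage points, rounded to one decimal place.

15.3

Refusal or break-off = 13 + 34 = 47
No answer / not reached = 41 + 3 = 44
Num = 138
Determined eligible = 138 + 16 + 47 + 44 + 24 = 269
e = 269 / (269 + 68) = 269 / 337 = 0.7982
e × U = 0.7982 × 143 = 114.14
Denom = 269 + 114.14 = 383.14
RR3 = 138 / 383.14 = 0.3602
Denom = 138 + 16 + 47 + 44 + 24 = 269
RR5 = 138 / 269 = 0.5130
Difference = 51.30 − 36.02 = 15.28 percentage points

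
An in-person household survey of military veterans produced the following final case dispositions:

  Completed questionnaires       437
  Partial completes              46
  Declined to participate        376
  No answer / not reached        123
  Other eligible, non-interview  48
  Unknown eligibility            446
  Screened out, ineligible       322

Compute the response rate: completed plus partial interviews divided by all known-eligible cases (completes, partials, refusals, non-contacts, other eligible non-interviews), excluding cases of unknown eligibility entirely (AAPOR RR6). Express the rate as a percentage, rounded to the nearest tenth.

Top → 437 + 46 = 483
Denom → 437 + 46 + 376 + 123 + 48 = 1030
RR6 = 483 / 1030 = 0.4689

46.9%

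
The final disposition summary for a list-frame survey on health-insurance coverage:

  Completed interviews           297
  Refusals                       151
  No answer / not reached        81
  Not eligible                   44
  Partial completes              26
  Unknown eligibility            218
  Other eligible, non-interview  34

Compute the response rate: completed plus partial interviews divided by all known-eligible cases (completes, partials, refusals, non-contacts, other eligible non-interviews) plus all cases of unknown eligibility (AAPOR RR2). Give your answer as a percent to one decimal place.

Num: 297 + 26 = 323
Base: 297 + 26 + 151 + 81 + 34 + 218 = 807
RR2 = 323 / 807 = 0.4002

40.0%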